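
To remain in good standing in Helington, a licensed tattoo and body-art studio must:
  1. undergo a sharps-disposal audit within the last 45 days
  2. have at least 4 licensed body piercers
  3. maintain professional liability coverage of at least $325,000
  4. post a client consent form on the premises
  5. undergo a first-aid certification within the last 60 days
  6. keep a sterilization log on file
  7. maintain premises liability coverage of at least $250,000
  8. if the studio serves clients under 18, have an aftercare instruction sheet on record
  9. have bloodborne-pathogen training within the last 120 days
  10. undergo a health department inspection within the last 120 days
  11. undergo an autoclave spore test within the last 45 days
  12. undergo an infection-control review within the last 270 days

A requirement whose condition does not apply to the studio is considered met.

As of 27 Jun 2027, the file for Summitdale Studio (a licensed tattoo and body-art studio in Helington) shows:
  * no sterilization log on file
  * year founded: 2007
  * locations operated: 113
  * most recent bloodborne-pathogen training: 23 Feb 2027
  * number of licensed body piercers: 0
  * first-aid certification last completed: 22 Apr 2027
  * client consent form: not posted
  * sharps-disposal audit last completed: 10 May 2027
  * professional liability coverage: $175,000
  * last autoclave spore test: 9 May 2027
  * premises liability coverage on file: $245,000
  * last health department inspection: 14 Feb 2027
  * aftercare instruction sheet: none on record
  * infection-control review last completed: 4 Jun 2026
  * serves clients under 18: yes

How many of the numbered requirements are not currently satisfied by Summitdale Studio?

1. sharps-disposal audit 48 days ago vs limit 45 → not met
2. licensed body piercers 0 < 4 → not met
3. professional liability coverage $175,000 < $325,000 → not met
4. client consent form absent → not met
5. first-aid certification 66 days ago vs limit 60 → not met
6. sterilization log absent → not met
7. premises liability coverage $245,000 < $250,000 → not met
8. condition 'serves clients under 18' holds; aftercare instruction sheet absent → not met
9. bloodborne-pathogen training 124 days ago vs limit 120 → not met
10. health department inspection 133 days ago vs limit 120 → not met
11. autoclave spore test 49 days ago vs limit 45 → not met
12. infection-control review 388 days ago vs limit 270 → not met
Not met: 12 of 12

12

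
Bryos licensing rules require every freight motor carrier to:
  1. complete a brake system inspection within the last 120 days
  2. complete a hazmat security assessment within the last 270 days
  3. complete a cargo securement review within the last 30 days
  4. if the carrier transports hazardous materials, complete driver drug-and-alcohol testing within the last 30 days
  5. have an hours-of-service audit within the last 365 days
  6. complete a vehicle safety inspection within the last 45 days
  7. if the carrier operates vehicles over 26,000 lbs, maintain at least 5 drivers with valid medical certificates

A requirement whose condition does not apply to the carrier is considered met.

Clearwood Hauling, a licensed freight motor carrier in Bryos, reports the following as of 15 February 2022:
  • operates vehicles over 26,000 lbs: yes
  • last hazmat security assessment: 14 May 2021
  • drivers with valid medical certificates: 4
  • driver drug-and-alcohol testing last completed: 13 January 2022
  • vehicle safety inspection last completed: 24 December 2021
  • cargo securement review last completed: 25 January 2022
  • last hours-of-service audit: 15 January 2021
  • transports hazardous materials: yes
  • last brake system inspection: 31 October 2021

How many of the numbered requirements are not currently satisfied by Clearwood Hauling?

1. brake system inspection 107 days ago vs limit 120 → met
2. hazmat security assessment 277 days ago vs limit 270 → not met
3. cargo securement review 21 days ago vs limit 30 → met
4. condition 'transports hazardous materials' holds; driver drug-and-alcohol testing 33 days ago vs limit 30 → not met
5. hours-of-service audit 396 days ago vs limit 365 → not met
6. vehicle safety inspection 53 days ago vs limit 45 → not met
7. condition 'operates vehicles over 26,000 lbs' holds; drivers with valid medical certificates 4 < 5 → not met
Not met: 5 of 7

5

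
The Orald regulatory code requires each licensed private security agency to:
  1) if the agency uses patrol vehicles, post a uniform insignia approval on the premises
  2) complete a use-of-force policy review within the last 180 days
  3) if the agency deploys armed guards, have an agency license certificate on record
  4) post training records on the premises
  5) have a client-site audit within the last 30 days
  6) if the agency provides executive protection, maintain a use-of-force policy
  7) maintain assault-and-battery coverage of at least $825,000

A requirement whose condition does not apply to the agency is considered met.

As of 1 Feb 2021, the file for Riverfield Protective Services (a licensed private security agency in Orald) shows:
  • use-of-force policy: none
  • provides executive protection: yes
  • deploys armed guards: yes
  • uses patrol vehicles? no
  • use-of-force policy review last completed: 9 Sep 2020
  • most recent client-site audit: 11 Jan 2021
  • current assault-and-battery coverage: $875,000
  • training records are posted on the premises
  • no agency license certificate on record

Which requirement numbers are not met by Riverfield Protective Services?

3, 6

1. condition 'uses patrol vehicles' does not hold → requirement n/a → met
2. use-of-force policy review 145 days ago vs limit 180 → met
3. condition 'deploys armed guards' holds; agency license certificate absent → not met
4. training records present → met
5. client-site audit 21 days ago vs limit 30 → met
6. condition 'provides executive protection' holds; use-of-force policy absent → not met
7. assault-and-battery coverage $875,000 ≥ $825,000 → met
Not met: 3, 6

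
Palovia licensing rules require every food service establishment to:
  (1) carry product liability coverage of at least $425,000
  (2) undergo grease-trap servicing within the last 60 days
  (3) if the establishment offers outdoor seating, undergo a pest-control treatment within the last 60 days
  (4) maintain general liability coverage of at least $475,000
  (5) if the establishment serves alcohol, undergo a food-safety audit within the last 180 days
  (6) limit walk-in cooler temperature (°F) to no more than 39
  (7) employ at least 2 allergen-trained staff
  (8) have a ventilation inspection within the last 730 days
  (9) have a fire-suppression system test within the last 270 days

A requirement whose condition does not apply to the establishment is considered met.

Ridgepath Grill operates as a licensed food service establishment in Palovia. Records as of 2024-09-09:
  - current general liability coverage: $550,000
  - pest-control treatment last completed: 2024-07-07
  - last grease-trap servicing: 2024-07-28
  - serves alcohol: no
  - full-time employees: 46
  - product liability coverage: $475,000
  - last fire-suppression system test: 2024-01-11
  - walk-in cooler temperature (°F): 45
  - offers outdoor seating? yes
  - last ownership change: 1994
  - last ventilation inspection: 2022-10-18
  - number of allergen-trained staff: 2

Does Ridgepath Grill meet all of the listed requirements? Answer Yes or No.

1. product liability coverage $475,000 ≥ $425,000 → met
2. grease-trap servicing 43 days ago vs limit 60 → met
3. condition 'offers outdoor seating' holds; pest-control treatment 64 days ago vs limit 60 → not met
4. general liability coverage $550,000 ≥ $475,000 → met
5. condition 'serves alcohol' does not hold → requirement n/a → met
6. walk-in cooler temperature (°F) 45 > 39 → not met
7. allergen-trained staff 2 ≥ 2 → met
8. ventilation inspection 692 days ago vs limit 730 → met
9. fire-suppression system test 242 days ago vs limit 270 → met
Not met: 3, 6

No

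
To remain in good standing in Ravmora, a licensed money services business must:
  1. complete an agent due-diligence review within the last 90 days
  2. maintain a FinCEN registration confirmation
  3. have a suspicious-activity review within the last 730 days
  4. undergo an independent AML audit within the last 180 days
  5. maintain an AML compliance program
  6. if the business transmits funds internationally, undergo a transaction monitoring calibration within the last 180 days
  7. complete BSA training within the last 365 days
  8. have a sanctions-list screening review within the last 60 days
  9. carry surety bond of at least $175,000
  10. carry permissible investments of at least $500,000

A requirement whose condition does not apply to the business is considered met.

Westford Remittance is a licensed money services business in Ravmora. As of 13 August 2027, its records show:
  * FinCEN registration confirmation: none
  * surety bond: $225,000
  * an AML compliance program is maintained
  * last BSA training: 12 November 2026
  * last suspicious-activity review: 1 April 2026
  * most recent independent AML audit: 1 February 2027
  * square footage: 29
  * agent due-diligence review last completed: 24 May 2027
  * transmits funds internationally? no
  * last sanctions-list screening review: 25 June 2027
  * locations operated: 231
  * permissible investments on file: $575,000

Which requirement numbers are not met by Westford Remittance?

1. agent due-diligence review 81 days ago vs limit 90 → met
2. FinCEN registration confirmation absent → not met
3. suspicious-activity review 499 days ago vs limit 730 → met
4. independent AML audit 193 days ago vs limit 180 → not met
5. AML compliance program present → met
6. condition 'transmits funds internationally' does not hold → requirement n/a → met
7. BSA training 274 days ago vs limit 365 → met
8. sanctions-list screening review 49 days ago vs limit 60 → met
9. surety bond $225,000 ≥ $175,000 → met
10. permissible investments $575,000 ≥ $500,000 → met
Not met: 2, 4

2, 4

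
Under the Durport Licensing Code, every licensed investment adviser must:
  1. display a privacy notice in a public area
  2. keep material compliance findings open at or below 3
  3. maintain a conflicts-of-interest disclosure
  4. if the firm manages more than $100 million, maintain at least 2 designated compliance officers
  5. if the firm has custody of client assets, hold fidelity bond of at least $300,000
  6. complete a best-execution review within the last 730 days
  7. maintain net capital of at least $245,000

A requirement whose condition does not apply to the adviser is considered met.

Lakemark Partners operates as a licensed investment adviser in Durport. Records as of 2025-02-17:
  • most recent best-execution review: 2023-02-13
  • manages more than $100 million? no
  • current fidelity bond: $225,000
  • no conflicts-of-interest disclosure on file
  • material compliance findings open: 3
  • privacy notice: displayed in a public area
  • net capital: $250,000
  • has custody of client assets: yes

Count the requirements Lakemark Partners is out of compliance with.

3

1. privacy notice present → met
2. material compliance findings open 3 ≤ 3 → met
3. conflicts-of-interest disclosure absent → not met
4. condition 'manages more than $100 million' does not hold → requirement n/a → met
5. condition 'has custody of client assets' holds; fidelity bond $225,000 < $300,000 → not met
6. best-execution review 735 days ago vs limit 730 → not met
7. net capital $250,000 ≥ $245,000 → met
Not met: 3 of 7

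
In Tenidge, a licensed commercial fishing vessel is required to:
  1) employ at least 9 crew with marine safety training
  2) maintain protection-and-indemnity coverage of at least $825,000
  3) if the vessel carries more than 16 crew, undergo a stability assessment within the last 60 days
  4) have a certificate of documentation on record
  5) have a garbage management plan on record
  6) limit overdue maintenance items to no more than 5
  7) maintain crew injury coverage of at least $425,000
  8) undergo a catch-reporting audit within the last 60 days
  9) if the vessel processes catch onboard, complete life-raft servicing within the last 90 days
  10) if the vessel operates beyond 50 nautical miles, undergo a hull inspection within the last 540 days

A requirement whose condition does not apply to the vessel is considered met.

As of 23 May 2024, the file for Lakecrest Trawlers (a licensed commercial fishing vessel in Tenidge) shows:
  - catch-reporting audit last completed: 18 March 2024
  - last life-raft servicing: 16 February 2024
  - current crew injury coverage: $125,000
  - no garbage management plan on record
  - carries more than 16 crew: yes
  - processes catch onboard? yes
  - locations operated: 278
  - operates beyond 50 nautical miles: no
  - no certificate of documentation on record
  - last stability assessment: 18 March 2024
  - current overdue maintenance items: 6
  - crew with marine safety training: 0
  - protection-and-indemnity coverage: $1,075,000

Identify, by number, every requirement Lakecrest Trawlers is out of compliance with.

1, 3, 4, 5, 6, 7, 8, 9

1. crew with marine safety training 0 < 9 → not met
2. protection-and-indemnity coverage $1,075,000 ≥ $825,000 → met
3. condition 'carries more than 16 crew' holds; stability assessment 66 days ago vs limit 60 → not met
4. certificate of documentation absent → not met
5. garbage management plan absent → not met
6. overdue maintenance items 6 > 5 → not met
7. crew injury coverage $125,000 < $425,000 → not met
8. catch-reporting audit 66 days ago vs limit 60 → not met
9. condition 'processes catch onboard' holds; life-raft servicing 97 days ago vs limit 90 → not met
10. condition 'operates beyond 50 nautical miles' does not hold → requirement n/a → met
Not met: 1, 3, 4, 5, 6, 7, 8, 9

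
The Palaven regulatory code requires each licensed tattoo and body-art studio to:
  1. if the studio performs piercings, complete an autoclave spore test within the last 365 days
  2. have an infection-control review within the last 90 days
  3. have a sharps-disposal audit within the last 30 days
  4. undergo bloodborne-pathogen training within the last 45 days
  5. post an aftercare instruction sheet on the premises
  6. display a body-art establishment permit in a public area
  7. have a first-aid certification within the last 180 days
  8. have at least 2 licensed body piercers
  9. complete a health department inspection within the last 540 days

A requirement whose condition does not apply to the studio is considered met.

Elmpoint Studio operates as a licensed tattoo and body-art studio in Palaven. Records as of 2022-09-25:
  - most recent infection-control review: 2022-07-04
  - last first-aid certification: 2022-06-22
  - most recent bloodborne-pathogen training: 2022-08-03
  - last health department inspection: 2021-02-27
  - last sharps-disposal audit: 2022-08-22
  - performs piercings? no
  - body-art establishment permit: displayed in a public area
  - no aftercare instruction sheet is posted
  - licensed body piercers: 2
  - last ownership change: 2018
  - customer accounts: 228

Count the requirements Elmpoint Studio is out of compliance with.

1. condition 'performs piercings' does not hold → requirement n/a → met
2. infection-control review 83 days ago vs limit 90 → met
3. sharps-disposal audit 34 days ago vs limit 30 → not met
4. bloodborne-pathogen training 53 days ago vs limit 45 → not met
5. aftercare instruction sheet absent → not met
6. body-art establishment permit present → met
7. first-aid certification 95 days ago vs limit 180 → met
8. licensed body piercers 2 ≥ 2 → met
9. health department inspection 575 days ago vs limit 540 → not met
Not met: 4 of 9

4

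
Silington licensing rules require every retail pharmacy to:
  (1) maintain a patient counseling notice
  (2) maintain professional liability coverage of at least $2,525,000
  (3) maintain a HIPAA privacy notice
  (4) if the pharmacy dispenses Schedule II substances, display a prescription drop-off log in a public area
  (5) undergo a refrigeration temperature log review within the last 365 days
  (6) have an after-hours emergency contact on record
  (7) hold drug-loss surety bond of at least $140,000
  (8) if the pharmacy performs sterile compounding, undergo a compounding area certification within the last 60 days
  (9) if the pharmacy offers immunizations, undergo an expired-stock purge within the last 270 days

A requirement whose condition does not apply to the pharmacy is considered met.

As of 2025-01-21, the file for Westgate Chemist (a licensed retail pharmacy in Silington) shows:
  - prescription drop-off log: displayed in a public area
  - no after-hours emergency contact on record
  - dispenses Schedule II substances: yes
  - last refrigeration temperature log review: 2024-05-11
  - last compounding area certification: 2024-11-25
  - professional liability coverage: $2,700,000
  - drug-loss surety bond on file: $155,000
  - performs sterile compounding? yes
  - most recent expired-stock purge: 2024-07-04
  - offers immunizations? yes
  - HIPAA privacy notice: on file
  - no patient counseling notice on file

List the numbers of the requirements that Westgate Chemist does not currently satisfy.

1, 6

1. patient counseling notice absent → not met
2. professional liability coverage $2,700,000 ≥ $2,525,000 → met
3. HIPAA privacy notice present → met
4. condition 'dispenses Schedule II substances' holds; prescription drop-off log present → met
5. refrigeration temperature log review 255 days ago vs limit 365 → met
6. after-hours emergency contact absent → not met
7. drug-loss surety bond $155,000 ≥ $140,000 → met
8. condition 'performs sterile compounding' holds; compounding area certification 57 days ago vs limit 60 → met
9. condition 'offers immunizations' holds; expired-stock purge 201 days ago vs limit 270 → met
Not met: 1, 6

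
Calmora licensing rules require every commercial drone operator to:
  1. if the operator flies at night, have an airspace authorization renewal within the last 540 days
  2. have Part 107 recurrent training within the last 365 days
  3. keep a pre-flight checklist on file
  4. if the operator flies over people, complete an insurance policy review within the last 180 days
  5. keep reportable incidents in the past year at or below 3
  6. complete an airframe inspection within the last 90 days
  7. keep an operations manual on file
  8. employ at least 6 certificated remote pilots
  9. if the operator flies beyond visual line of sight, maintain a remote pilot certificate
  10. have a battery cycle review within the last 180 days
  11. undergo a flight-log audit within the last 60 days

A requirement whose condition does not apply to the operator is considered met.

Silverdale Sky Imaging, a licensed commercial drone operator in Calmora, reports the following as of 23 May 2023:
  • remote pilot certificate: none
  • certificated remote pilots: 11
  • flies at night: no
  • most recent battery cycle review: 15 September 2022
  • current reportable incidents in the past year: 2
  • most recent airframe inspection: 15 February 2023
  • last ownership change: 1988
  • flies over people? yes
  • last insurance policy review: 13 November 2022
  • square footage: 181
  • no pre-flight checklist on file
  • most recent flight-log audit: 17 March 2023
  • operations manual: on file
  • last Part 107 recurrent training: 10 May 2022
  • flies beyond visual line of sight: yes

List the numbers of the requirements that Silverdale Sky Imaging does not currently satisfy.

1. condition 'flies at night' does not hold → requirement n/a → met
2. Part 107 recurrent training 378 days ago vs limit 365 → not met
3. pre-flight checklist absent → not met
4. condition 'flies over people' holds; insurance policy review 191 days ago vs limit 180 → not met
5. reportable incidents in the past year 2 ≤ 3 → met
6. airframe inspection 97 days ago vs limit 90 → not met
7. operations manual present → met
8. certificated remote pilots 11 ≥ 6 → met
9. condition 'flies beyond visual line of sight' holds; remote pilot certificate absent → not met
10. battery cycle review 250 days ago vs limit 180 → not met
11. flight-log audit 67 days ago vs limit 60 → not met
Not met: 2, 3, 4, 6, 9, 10, 11

2, 3, 4, 6, 9, 10, 11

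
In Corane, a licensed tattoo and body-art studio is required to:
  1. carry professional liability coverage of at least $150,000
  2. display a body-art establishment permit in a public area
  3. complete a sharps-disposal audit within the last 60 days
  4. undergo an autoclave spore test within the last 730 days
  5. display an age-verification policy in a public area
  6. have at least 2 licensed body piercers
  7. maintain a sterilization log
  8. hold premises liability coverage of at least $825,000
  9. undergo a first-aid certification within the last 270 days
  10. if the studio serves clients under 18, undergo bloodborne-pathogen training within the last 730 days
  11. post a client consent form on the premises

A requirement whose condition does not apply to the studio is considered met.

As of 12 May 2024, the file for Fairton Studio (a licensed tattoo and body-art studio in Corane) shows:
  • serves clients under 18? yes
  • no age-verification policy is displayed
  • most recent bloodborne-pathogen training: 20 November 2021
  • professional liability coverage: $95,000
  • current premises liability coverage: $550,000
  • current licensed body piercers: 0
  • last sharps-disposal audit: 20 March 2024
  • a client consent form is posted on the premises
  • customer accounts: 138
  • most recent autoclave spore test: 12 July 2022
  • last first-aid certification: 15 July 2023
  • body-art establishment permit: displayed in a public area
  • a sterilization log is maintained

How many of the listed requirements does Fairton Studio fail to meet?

1. professional liability coverage $95,000 < $150,000 → not met
2. body-art establishment permit present → met
3. sharps-disposal audit 53 days ago vs limit 60 → met
4. autoclave spore test 670 days ago vs limit 730 → met
5. age-verification policy absent → not met
6. licensed body piercers 0 < 2 → not met
7. sterilization log present → met
8. premises liability coverage $550,000 < $825,000 → not met
9. first-aid certification 302 days ago vs limit 270 → not met
10. condition 'serves clients under 18' holds; bloodborne-pathogen training 904 days ago vs limit 730 → not met
11. client consent form present → met
Not met: 6 of 11

6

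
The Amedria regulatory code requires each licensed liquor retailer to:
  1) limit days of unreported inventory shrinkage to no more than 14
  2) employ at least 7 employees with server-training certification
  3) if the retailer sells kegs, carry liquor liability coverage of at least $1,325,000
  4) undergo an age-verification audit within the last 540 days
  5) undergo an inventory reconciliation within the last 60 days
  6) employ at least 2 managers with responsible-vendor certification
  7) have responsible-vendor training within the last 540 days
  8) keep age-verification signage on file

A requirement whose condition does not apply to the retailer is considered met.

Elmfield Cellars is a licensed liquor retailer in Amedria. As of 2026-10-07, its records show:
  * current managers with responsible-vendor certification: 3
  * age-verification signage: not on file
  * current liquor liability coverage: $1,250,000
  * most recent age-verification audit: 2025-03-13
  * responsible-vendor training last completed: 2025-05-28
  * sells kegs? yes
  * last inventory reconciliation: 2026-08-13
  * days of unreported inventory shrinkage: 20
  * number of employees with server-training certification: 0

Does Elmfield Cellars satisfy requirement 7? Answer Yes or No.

Yes

7. responsible-vendor training 497 days ago vs limit 540 → met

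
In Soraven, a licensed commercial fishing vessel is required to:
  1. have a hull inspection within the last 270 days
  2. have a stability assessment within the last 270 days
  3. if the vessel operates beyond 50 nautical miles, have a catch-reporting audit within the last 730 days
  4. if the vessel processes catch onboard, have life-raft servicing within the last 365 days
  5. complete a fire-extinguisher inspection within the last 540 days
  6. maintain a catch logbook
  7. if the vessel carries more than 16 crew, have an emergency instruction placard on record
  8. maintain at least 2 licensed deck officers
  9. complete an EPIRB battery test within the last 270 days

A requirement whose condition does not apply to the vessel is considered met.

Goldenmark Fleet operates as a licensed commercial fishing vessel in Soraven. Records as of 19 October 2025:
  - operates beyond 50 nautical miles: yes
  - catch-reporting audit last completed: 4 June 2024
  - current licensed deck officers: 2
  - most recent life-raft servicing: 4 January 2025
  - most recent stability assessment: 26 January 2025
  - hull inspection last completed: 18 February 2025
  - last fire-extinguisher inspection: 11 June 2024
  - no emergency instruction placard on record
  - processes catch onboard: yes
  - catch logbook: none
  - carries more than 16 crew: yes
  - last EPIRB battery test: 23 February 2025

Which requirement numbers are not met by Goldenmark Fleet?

1. hull inspection 243 days ago vs limit 270 → met
2. stability assessment 266 days ago vs limit 270 → met
3. condition 'operates beyond 50 nautical miles' holds; catch-reporting audit 502 days ago vs limit 730 → met
4. condition 'processes catch onboard' holds; life-raft servicing 288 days ago vs limit 365 → met
5. fire-extinguisher inspection 495 days ago vs limit 540 → met
6. catch logbook absent → not met
7. condition 'carries more than 16 crew' holds; emergency instruction placard absent → not met
8. licensed deck officers 2 ≥ 2 → met
9. EPIRB battery test 238 days ago vs limit 270 → met
Not met: 6, 7

6, 7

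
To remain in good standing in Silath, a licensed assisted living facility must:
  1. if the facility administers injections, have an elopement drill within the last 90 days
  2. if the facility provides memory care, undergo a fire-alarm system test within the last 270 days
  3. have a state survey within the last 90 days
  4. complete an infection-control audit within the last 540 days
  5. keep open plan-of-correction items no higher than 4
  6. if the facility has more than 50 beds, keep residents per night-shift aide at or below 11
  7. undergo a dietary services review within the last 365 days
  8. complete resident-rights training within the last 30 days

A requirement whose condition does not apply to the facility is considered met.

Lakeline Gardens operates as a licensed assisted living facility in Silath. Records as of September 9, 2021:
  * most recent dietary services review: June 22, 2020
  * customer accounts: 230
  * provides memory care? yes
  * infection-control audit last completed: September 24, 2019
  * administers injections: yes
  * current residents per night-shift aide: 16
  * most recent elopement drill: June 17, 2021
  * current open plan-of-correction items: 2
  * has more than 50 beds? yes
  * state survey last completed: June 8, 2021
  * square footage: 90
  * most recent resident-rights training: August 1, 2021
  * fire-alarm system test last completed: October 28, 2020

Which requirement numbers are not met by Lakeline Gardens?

1. condition 'administers injections' holds; elopement drill 84 days ago vs limit 90 → met
2. condition 'provides memory care' holds; fire-alarm system test 316 days ago vs limit 270 → not met
3. state survey 93 days ago vs limit 90 → not met
4. infection-control audit 716 days ago vs limit 540 → not met
5. open plan-of-correction items 2 ≤ 4 → met
6. condition 'has more than 50 beds' holds; residents per night-shift aide 16 > 11 → not met
7. dietary services review 444 days ago vs limit 365 → not met
8. resident-rights training 39 days ago vs limit 30 → not met
Not met: 2, 3, 4, 6, 7, 8

2, 3, 4, 6, 7, 8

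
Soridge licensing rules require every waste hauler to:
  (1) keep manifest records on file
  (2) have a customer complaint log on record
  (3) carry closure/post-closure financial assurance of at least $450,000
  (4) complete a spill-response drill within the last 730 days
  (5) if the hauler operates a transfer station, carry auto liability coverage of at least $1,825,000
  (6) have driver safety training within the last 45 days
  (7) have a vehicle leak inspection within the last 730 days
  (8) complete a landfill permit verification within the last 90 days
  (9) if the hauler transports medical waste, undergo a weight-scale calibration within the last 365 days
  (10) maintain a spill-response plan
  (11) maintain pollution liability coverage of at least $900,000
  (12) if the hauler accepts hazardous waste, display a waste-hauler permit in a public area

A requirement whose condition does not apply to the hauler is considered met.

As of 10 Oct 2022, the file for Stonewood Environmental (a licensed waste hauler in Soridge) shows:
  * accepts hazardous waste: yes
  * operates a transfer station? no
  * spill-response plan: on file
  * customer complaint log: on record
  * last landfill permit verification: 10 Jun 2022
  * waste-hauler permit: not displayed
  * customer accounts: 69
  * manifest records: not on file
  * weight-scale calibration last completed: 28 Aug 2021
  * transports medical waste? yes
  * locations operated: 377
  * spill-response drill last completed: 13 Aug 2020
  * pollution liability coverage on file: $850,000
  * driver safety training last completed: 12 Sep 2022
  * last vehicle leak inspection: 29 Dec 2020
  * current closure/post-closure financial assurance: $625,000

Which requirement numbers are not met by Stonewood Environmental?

1, 4, 8, 9, 11, 12

1. manifest records absent → not met
2. customer complaint log present → met
3. closure/post-closure financial assurance $625,000 ≥ $450,000 → met
4. spill-response drill 788 days ago vs limit 730 → not met
5. condition 'operates a transfer station' does not hold → requirement n/a → met
6. driver safety training 28 days ago vs limit 45 → met
7. vehicle leak inspection 650 days ago vs limit 730 → met
8. landfill permit verification 122 days ago vs limit 90 → not met
9. condition 'transports medical waste' holds; weight-scale calibration 408 days ago vs limit 365 → not met
10. spill-response plan present → met
11. pollution liability coverage $850,000 < $900,000 → not met
12. condition 'accepts hazardous waste' holds; waste-hauler permit absent → not met
Not met: 1, 4, 8, 9, 11, 12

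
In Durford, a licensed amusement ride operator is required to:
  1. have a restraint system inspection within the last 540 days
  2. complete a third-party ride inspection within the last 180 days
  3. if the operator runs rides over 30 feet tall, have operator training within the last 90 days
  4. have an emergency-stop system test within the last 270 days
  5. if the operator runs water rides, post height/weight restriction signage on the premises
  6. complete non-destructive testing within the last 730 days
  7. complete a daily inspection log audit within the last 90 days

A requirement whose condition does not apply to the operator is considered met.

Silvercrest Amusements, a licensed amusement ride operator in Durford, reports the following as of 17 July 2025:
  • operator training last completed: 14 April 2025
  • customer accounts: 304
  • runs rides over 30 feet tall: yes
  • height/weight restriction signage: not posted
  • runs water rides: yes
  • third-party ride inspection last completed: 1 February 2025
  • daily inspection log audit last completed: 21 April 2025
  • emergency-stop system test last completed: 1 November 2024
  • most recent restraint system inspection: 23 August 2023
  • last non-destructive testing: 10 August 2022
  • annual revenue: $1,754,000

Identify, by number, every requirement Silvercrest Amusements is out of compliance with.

1. restraint system inspection 694 days ago vs limit 540 → not met
2. third-party ride inspection 166 days ago vs limit 180 → met
3. condition 'runs rides over 30 feet tall' holds; operator training 94 days ago vs limit 90 → not met
4. emergency-stop system test 258 days ago vs limit 270 → met
5. condition 'runs water rides' holds; height/weight restriction signage absent → not met
6. non-destructive testing 1072 days ago vs limit 730 → not met
7. daily inspection log audit 87 days ago vs limit 90 → met
Not met: 1, 3, 5, 6

1, 3, 5, 6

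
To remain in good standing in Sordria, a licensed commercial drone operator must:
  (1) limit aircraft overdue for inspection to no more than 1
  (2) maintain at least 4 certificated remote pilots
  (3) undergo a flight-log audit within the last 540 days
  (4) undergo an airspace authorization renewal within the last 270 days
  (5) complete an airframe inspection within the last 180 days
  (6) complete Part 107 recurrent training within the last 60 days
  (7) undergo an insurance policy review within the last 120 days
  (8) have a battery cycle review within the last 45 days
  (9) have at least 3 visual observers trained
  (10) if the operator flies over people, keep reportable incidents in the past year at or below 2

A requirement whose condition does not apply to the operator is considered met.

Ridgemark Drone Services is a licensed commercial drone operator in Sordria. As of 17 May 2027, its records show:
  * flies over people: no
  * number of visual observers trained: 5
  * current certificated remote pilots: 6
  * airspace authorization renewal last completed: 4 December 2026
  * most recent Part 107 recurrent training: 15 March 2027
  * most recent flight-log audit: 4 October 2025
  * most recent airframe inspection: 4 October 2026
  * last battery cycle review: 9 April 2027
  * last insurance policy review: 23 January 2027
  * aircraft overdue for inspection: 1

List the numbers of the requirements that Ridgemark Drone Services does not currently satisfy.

3, 5, 6

1. aircraft overdue for inspection 1 ≤ 1 → met
2. certificated remote pilots 6 ≥ 4 → met
3. flight-log audit 590 days ago vs limit 540 → not met
4. airspace authorization renewal 164 days ago vs limit 270 → met
5. airframe inspection 225 days ago vs limit 180 → not met
6. Part 107 recurrent training 63 days ago vs limit 60 → not met
7. insurance policy review 114 days ago vs limit 120 → met
8. battery cycle review 38 days ago vs limit 45 → met
9. visual observers trained 5 ≥ 3 → met
10. condition 'flies over people' does not hold → requirement n/a → met
Not met: 3, 5, 6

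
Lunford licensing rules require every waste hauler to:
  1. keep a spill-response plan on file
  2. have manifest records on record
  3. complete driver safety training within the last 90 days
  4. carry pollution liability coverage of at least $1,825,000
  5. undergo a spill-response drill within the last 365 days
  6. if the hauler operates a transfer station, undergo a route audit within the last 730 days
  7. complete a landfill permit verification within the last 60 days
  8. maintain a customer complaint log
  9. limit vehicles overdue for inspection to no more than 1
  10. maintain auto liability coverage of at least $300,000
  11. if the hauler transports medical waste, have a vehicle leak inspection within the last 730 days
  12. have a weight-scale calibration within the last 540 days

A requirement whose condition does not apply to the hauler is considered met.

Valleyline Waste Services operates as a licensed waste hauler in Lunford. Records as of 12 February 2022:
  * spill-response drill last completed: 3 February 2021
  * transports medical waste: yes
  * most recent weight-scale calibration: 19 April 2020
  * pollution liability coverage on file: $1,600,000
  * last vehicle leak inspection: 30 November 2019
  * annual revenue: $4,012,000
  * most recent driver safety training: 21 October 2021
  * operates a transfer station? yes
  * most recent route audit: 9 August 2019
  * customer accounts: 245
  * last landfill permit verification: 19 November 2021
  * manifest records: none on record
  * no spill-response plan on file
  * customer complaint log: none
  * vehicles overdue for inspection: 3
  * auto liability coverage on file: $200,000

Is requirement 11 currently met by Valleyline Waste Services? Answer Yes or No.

No

11. condition 'transports medical waste' holds; vehicle leak inspection 805 days ago vs limit 730 → not met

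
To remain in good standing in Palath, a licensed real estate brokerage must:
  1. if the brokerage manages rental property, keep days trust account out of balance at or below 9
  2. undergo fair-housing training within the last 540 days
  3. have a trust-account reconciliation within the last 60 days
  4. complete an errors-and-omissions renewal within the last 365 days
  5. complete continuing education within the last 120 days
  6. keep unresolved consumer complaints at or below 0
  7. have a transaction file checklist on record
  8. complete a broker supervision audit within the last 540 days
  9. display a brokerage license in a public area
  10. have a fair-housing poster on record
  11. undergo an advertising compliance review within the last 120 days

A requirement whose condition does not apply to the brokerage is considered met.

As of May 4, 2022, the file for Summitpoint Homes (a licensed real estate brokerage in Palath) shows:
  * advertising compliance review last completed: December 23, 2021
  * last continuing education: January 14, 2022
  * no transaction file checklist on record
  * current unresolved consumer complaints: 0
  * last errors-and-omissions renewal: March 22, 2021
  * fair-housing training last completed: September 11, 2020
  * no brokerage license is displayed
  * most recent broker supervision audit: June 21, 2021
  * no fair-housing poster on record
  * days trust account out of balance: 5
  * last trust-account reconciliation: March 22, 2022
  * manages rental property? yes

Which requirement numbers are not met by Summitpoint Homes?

2, 4, 7, 9, 10, 11

1. condition 'manages rental property' holds; days trust account out of balance 5 ≤ 9 → met
2. fair-housing training 600 days ago vs limit 540 → not met
3. trust-account reconciliation 43 days ago vs limit 60 → met
4. errors-and-omissions renewal 408 days ago vs limit 365 → not met
5. continuing education 110 days ago vs limit 120 → met
6. unresolved consumer complaints 0 ≤ 0 → met
7. transaction file checklist absent → not met
8. broker supervision audit 317 days ago vs limit 540 → met
9. brokerage license absent → not met
10. fair-housing poster absent → not met
11. advertising compliance review 132 days ago vs limit 120 → not met
Not met: 2, 4, 7, 9, 10, 11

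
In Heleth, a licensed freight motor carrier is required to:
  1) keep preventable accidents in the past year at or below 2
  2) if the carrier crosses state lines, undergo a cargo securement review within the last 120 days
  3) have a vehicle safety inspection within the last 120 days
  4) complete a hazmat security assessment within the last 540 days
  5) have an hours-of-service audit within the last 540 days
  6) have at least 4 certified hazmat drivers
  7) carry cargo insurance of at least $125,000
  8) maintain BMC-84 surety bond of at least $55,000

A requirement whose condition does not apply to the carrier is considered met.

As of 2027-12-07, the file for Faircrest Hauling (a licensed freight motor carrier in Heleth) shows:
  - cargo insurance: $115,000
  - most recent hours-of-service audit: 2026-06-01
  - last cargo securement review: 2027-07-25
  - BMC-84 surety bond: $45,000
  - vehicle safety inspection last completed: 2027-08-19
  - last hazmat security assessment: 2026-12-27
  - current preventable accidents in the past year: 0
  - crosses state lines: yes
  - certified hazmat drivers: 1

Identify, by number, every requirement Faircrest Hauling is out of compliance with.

1. preventable accidents in the past year 0 ≤ 2 → met
2. condition 'crosses state lines' holds; cargo securement review 135 days ago vs limit 120 → not met
3. vehicle safety inspection 110 days ago vs limit 120 → met
4. hazmat security assessment 345 days ago vs limit 540 → met
5. hours-of-service audit 554 days ago vs limit 540 → not met
6. certified hazmat drivers 1 < 4 → not met
7. cargo insurance $115,000 < $125,000 → not met
8. BMC-84 surety bond $45,000 < $55,000 → not met
Not met: 2, 5, 6, 7, 8

2, 5, 6, 7, 8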